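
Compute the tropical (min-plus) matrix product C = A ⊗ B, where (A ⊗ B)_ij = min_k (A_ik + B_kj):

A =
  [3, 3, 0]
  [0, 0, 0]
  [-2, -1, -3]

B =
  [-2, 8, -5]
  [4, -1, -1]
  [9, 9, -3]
A ⊗ B =
  [1, 2, -3]
  [-2, -1, -5]
  [-4, -2, -7]

Apply the min-plus product entry-by-entry:
  C[0][0] = min over k of (A[0][0] + B[0][0] = 3 + -2 = 1, A[0][1] + B[1][0] = 3 + 4 = 7, A[0][2] + B[2][0] = 0 + 9 = 9) = 1 (attained at k = 0)
  C[0][1] = min over k of (A[0][0] + B[0][1] = 3 + 8 = 11, A[0][1] + B[1][1] = 3 + -1 = 2, A[0][2] + B[2][1] = 0 + 9 = 9) = 2 (attained at k = 1)
  C[0][2] = min over k of (A[0][0] + B[0][2] = 3 + -5 = -2, A[0][1] + B[1][2] = 3 + -1 = 2, A[0][2] + B[2][2] = 0 + -3 = -3) = -3 (attained at k = 2)
  C[1][0] = min over k of (A[1][0] + B[0][0] = 0 + -2 = -2, A[1][1] + B[1][0] = 0 + 4 = 4, A[1][2] + B[2][0] = 0 + 9 = 9) = -2 (attained at k = 0)
  C[1][1] = min over k of (A[1][0] + B[0][1] = 0 + 8 = 8, A[1][1] + B[1][1] = 0 + -1 = -1, A[1][2] + B[2][1] = 0 + 9 = 9) = -1 (attained at k = 1)
  C[1][2] = min over k of (A[1][0] + B[0][2] = 0 + -5 = -5, A[1][1] + B[1][2] = 0 + -1 = -1, A[1][2] + B[2][2] = 0 + -3 = -3) = -5 (attained at k = 0)
  C[2][0] = min over k of (A[2][0] + B[0][0] = -2 + -2 = -4, A[2][1] + B[1][0] = -1 + 4 = 3, A[2][2] + B[2][0] = -3 + 9 = 6) = -4 (attained at k = 0)
  C[2][1] = min over k of (A[2][0] + B[0][1] = -2 + 8 = 6, A[2][1] + B[1][1] = -1 + -1 = -2, A[2][2] + B[2][1] = -3 + 9 = 6) = -2 (attained at k = 1)
  C[2][2] = min over k of (A[2][0] + B[0][2] = -2 + -5 = -7, A[2][1] + B[1][2] = -1 + -1 = -2, A[2][2] + B[2][2] = -3 + -3 = -6) = -7 (attained at k = 0)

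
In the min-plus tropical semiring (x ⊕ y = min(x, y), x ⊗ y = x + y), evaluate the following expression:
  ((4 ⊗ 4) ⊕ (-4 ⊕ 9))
((4 ⊗ 4) ⊕ (-4 ⊕ 9)) = -4

Expand innermost to outermost. Recall ⊕ takes the minimum of its arguments and ⊗ takes their sum. Working out the expression ((4 ⊗ 4) ⊕ (-4 ⊕ 9)) gives -4.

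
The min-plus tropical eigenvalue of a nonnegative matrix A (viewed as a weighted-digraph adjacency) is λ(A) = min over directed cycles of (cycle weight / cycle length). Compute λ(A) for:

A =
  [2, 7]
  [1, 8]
λ(A) = 2

Enumerate directed cycles and compute their means (weight / length). Sample:
  cycle 0 → 0: weight = 2, length = 1, mean = 2/1 ≈ 2.000
  cycle 1 → 1: weight = 8, length = 1, mean = 8/1 ≈ 8.000
  cycle 0 → 1 → 0: weight = 8, length = 2, mean = 8/2 ≈ 4.000
  cycle 1 → 0 → 1: weight = 8, length = 2, mean = 8/2 ≈ 4.000
Minimum mean = 2.000, attained e.g. along the cycle 0 → 0 with weight 2 and length 1. So λ(A) = 2/1 = 2.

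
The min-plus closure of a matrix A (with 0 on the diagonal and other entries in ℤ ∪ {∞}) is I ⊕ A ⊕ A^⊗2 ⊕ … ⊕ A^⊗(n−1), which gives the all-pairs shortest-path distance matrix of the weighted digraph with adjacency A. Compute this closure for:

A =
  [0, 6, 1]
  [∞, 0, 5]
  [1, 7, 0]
Closure =
  [0, 6, 1]
  [6, 0, 5]
  [1, 7, 0]

This is the Floyd-Warshall all-pairs shortest-path computation. For each intermediate vertex k = 0, 1, …, 2, update dist[i][j] ← min(dist[i][j], dist[i][k] + dist[k][j]). The final matrix gives, for each (i, j), the minimum total weight of any directed path from i to j (possibly empty when i = j).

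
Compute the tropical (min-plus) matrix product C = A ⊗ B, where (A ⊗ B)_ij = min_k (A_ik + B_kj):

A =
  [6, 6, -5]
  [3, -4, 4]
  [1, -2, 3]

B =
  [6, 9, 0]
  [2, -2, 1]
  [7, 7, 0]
A ⊗ B =
  [2, 2, -5]
  [-2, -6, -3]
  [0, -4, -1]

Apply the min-plus product entry-by-entry:
  C[0][0] = min over k of (A[0][0] + B[0][0] = 6 + 6 = 12, A[0][1] + B[1][0] = 6 + 2 = 8, A[0][2] + B[2][0] = -5 + 7 = 2) = 2 (attained at k = 2)
  C[0][1] = min over k of (A[0][0] + B[0][1] = 6 + 9 = 15, A[0][1] + B[1][1] = 6 + -2 = 4, A[0][2] + B[2][1] = -5 + 7 = 2) = 2 (attained at k = 2)
  C[0][2] = min over k of (A[0][0] + B[0][2] = 6 + 0 = 6, A[0][1] + B[1][2] = 6 + 1 = 7, A[0][2] + B[2][2] = -5 + 0 = -5) = -5 (attained at k = 2)
  C[1][0] = min over k of (A[1][0] + B[0][0] = 3 + 6 = 9, A[1][1] + B[1][0] = -4 + 2 = -2, A[1][2] + B[2][0] = 4 + 7 = 11) = -2 (attained at k = 1)
  C[1][1] = min over k of (A[1][0] + B[0][1] = 3 + 9 = 12, A[1][1] + B[1][1] = -4 + -2 = -6, A[1][2] + B[2][1] = 4 + 7 = 11) = -6 (attained at k = 1)
  C[1][2] = min over k of (A[1][0] + B[0][2] = 3 + 0 = 3, A[1][1] + B[1][2] = -4 + 1 = -3, A[1][2] + B[2][2] = 4 + 0 = 4) = -3 (attained at k = 1)
  C[2][0] = min over k of (A[2][0] + B[0][0] = 1 + 6 = 7, A[2][1] + B[1][0] = -2 + 2 = 0, A[2][2] + B[2][0] = 3 + 7 = 10) = 0 (attained at k = 1)
  C[2][1] = min over k of (A[2][0] + B[0][1] = 1 + 9 = 10, A[2][1] + B[1][1] = -2 + -2 = -4, A[2][2] + B[2][1] = 3 + 7 = 10) = -4 (attained at k = 1)
  C[2][2] = min over k of (A[2][0] + B[0][2] = 1 + 0 = 1, A[2][1] + B[1][2] = -2 + 1 = -1, A[2][2] + B[2][2] = 3 + 0 = 3) = -1 (attained at k = 1)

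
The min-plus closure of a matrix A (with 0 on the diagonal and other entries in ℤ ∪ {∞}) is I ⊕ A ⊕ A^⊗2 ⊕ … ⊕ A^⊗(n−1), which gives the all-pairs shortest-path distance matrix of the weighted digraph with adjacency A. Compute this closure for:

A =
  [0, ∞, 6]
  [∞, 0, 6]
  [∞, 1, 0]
Closure =
  [0, 7, 6]
  [∞, 0, 6]
  [∞, 1, 0]

This is the Floyd-Warshall all-pairs shortest-path computation. For each intermediate vertex k = 0, 1, …, 2, update dist[i][j] ← min(dist[i][j], dist[i][k] + dist[k][j]). The final matrix gives, for each (i, j), the minimum total weight of any directed path from i to j (possibly empty when i = j).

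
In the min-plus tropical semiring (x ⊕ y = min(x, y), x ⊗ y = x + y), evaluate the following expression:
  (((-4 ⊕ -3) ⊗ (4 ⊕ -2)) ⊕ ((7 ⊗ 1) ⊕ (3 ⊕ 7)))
(((-4 ⊕ -3) ⊗ (4 ⊕ -2)) ⊕ ((7 ⊗ 1) ⊕ (3 ⊕ 7))) = -6

Expand innermost to outermost. Recall ⊕ takes the minimum of its arguments and ⊗ takes their sum. Working out the expression (((-4 ⊕ -3) ⊗ (4 ⊕ -2)) ⊕ ((7 ⊗ 1) ⊕ (3 ⊕ 7))) gives -6.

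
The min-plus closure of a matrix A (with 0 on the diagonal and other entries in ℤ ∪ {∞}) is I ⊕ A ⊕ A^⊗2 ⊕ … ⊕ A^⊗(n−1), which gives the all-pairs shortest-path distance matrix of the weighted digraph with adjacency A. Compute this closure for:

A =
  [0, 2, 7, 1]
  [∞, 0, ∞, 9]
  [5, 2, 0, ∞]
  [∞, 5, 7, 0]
Closure =
  [0, 2, 7, 1]
  [21, 0, 16, 9]
  [5, 2, 0, 6]
  [12, 5, 7, 0]

This is the Floyd-Warshall all-pairs shortest-path computation. For each intermediate vertex k = 0, 1, …, 3, update dist[i][j] ← min(dist[i][j], dist[i][k] + dist[k][j]). The final matrix gives, for each (i, j), the minimum total weight of any directed path from i to j (possibly empty when i = j).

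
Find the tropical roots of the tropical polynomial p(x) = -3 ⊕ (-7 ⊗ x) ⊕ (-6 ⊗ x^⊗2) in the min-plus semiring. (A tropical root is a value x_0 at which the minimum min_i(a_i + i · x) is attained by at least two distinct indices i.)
Roots: {-1, 4}

Each tropical root is a break point of the lower envelope of the lines y = a_i + i · x (there are 3 lines, with slopes 0, 1, ..., 2). Only the lines that attain the minimum somewhere contribute to roots; other lines are dominated. Here the surviving (envelope) indices are i = 2, i = 1, i = 0.
Intersections between consecutive envelope lines give the roots: for adjacent envelope indices i < j the intersection is x = (a_i − a_j) / (j − i). Reading off the sorted break points: {-1, 4}.
Verification: at each break x_0, at least two indices attain the minimum of min_i(a_i + i · x_0).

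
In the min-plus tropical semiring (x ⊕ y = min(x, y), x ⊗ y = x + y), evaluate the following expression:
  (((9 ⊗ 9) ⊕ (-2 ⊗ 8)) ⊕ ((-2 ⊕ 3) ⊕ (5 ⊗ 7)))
(((9 ⊗ 9) ⊕ (-2 ⊗ 8)) ⊕ ((-2 ⊕ 3) ⊕ (5 ⊗ 7))) = -2

Expand innermost to outermost. Recall ⊕ takes the minimum of its arguments and ⊗ takes their sum. Working out the expression (((9 ⊗ 9) ⊕ (-2 ⊗ 8)) ⊕ ((-2 ⊕ 3) ⊕ (5 ⊗ 7))) gives -2.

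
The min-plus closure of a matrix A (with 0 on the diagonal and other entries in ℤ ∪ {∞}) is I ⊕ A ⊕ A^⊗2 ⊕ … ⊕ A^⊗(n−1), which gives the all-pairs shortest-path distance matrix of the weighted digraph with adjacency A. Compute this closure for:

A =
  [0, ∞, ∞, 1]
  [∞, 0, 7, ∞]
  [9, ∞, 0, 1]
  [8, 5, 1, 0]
Closure =
  [0, 6, 2, 1]
  [16, 0, 7, 8]
  [9, 6, 0, 1]
  [8, 5, 1, 0]

This is the Floyd-Warshall all-pairs shortest-path computation. For each intermediate vertex k = 0, 1, …, 3, update dist[i][j] ← min(dist[i][j], dist[i][k] + dist[k][j]). The final matrix gives, for each (i, j), the minimum total weight of any directed path from i to j (possibly empty when i = j).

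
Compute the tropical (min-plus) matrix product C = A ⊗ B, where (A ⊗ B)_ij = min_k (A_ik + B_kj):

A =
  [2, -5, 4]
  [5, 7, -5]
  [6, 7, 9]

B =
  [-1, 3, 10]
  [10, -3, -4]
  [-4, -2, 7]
A ⊗ B =
  [0, -8, -9]
  [-9, -7, 2]
  [5, 4, 3]

Apply the min-plus product entry-by-entry:
  C[0][0] = min over k of (A[0][0] + B[0][0] = 2 + -1 = 1, A[0][1] + B[1][0] = -5 + 10 = 5, A[0][2] + B[2][0] = 4 + -4 = 0) = 0 (attained at k = 2)
  C[0][1] = min over k of (A[0][0] + B[0][1] = 2 + 3 = 5, A[0][1] + B[1][1] = -5 + -3 = -8, A[0][2] + B[2][1] = 4 + -2 = 2) = -8 (attained at k = 1)
  C[0][2] = min over k of (A[0][0] + B[0][2] = 2 + 10 = 12, A[0][1] + B[1][2] = -5 + -4 = -9, A[0][2] + B[2][2] = 4 + 7 = 11) = -9 (attained at k = 1)
  C[1][0] = min over k of (A[1][0] + B[0][0] = 5 + -1 = 4, A[1][1] + B[1][0] = 7 + 10 = 17, A[1][2] + B[2][0] = -5 + -4 = -9) = -9 (attained at k = 2)
  C[1][1] = min over k of (A[1][0] + B[0][1] = 5 + 3 = 8, A[1][1] + B[1][1] = 7 + -3 = 4, A[1][2] + B[2][1] = -5 + -2 = -7) = -7 (attained at k = 2)
  C[1][2] = min over k of (A[1][0] + B[0][2] = 5 + 10 = 15, A[1][1] + B[1][2] = 7 + -4 = 3, A[1][2] + B[2][2] = -5 + 7 = 2) = 2 (attained at k = 2)
  C[2][0] = min over k of (A[2][0] + B[0][0] = 6 + -1 = 5, A[2][1] + B[1][0] = 7 + 10 = 17, A[2][2] + B[2][0] = 9 + -4 = 5) = 5 (attained at k = 0)
  C[2][1] = min over k of (A[2][0] + B[0][1] = 6 + 3 = 9, A[2][1] + B[1][1] = 7 + -3 = 4, A[2][2] + B[2][1] = 9 + -2 = 7) = 4 (attained at k = 1)
  C[2][2] = min over k of (A[2][0] + B[0][2] = 6 + 10 = 16, A[2][1] + B[1][2] = 7 + -4 = 3, A[2][2] + B[2][2] = 9 + 7 = 16) = 3 (attained at k = 1)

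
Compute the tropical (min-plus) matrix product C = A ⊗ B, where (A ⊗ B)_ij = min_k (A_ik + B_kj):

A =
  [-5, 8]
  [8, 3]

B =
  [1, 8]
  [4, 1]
A ⊗ B =
  [-4, 3]
  [7, 4]

Apply the min-plus product entry-by-entry:
  C[0][0] = min over k of (A[0][0] + B[0][0] = -5 + 1 = -4, A[0][1] + B[1][0] = 8 + 4 = 12) = -4 (attained at k = 0)
  C[0][1] = min over k of (A[0][0] + B[0][1] = -5 + 8 = 3, A[0][1] + B[1][1] = 8 + 1 = 9) = 3 (attained at k = 0)
  C[1][0] = min over k of (A[1][0] + B[0][0] = 8 + 1 = 9, A[1][1] + B[1][0] = 3 + 4 = 7) = 7 (attained at k = 1)
  C[1][1] = min over k of (A[1][0] + B[0][1] = 8 + 8 = 16, A[1][1] + B[1][1] = 3 + 1 = 4) = 4 (attained at k = 1)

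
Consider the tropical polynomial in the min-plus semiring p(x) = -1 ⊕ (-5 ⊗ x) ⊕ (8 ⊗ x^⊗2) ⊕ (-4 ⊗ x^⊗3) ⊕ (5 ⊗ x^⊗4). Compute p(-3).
p(-3) = -13

A tropical monomial a ⊗ x^⊗i evaluates to a + i · x. Evaluating each term at x = -3:
  Term 0 contributes -1 + 0 · -3 = -1
  Term 1 contributes -5 + 1 · -3 = -8
  Term 2 contributes 8 + 2 · -3 = 2
  Term 3 contributes -4 + 3 · -3 = -13
  Term 4 contributes 5 + 4 · -3 = -7
p(-3) = ⊕ of these = min[-1, -8, 2, -13, -7] = -13.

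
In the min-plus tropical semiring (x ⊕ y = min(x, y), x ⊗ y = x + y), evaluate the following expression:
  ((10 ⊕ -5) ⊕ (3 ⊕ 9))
((10 ⊕ -5) ⊕ (3 ⊕ 9)) = -5

Expand innermost to outermost. Recall ⊕ takes the minimum of its arguments and ⊗ takes their sum. Working out the expression ((10 ⊕ -5) ⊕ (3 ⊕ 9)) gives -5.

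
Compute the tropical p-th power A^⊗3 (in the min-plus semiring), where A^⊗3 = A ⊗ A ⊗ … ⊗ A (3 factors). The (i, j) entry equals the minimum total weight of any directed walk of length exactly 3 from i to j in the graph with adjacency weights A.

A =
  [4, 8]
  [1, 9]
A^⊗3 =
  [12, 16]
  [9, 13]

Each entry (A^⊗3)_ij equals the minimum over all length-3 walks i = v_0 → v_1 → … → v_3 = j of Σ_t A[v_t][v_{t+1}]. For example, for (i, j) = (0, 1) we minimise over 4 possible intermediate vertex sequences; the minimum is 16, attained along the walk 0 → 0 → 0 → 1.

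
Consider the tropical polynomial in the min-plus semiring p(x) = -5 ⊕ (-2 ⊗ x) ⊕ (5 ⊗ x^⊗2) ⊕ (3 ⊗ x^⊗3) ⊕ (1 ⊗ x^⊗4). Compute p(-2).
p(-2) = -7

A tropical monomial a ⊗ x^⊗i evaluates to a + i · x. Evaluating each term at x = -2:
  Term 0 contributes -5 + 0 · -2 = -5
  Term 1 contributes -2 + 1 · -2 = -4
  Term 2 contributes 5 + 2 · -2 = 1
  Term 3 contributes 3 + 3 · -2 = -3
  Term 4 contributes 1 + 4 · -2 = -7
p(-2) = ⊕ of these = min[-5, -4, 1, -3, -7] = -7.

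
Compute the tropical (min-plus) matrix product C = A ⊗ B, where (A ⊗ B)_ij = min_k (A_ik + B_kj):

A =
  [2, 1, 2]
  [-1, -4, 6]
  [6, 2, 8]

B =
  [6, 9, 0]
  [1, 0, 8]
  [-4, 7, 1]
A ⊗ B =
  [-2, 1, 2]
  [-3, -4, -1]
  [3, 2, 6]

Apply the min-plus product entry-by-entry:
  C[0][0] = min over k of (A[0][0] + B[0][0] = 2 + 6 = 8, A[0][1] + B[1][0] = 1 + 1 = 2, A[0][2] + B[2][0] = 2 + -4 = -2) = -2 (attained at k = 2)
  C[0][1] = min over k of (A[0][0] + B[0][1] = 2 + 9 = 11, A[0][1] + B[1][1] = 1 + 0 = 1, A[0][2] + B[2][1] = 2 + 7 = 9) = 1 (attained at k = 1)
  C[0][2] = min over k of (A[0][0] + B[0][2] = 2 + 0 = 2, A[0][1] + B[1][2] = 1 + 8 = 9, A[0][2] + B[2][2] = 2 + 1 = 3) = 2 (attained at k = 0)
  C[1][0] = min over k of (A[1][0] + B[0][0] = -1 + 6 = 5, A[1][1] + B[1][0] = -4 + 1 = -3, A[1][2] + B[2][0] = 6 + -4 = 2) = -3 (attained at k = 1)
  C[1][1] = min over k of (A[1][0] + B[0][1] = -1 + 9 = 8, A[1][1] + B[1][1] = -4 + 0 = -4, A[1][2] + B[2][1] = 6 + 7 = 13) = -4 (attained at k = 1)
  C[1][2] = min over k of (A[1][0] + B[0][2] = -1 + 0 = -1, A[1][1] + B[1][2] = -4 + 8 = 4, A[1][2] + B[2][2] = 6 + 1 = 7) = -1 (attained at k = 0)
  C[2][0] = min over k of (A[2][0] + B[0][0] = 6 + 6 = 12, A[2][1] + B[1][0] = 2 + 1 = 3, A[2][2] + B[2][0] = 8 + -4 = 4) = 3 (attained at k = 1)
  C[2][1] = min over k of (A[2][0] + B[0][1] = 6 + 9 = 15, A[2][1] + B[1][1] = 2 + 0 = 2, A[2][2] + B[2][1] = 8 + 7 = 15) = 2 (attained at k = 1)
  C[2][2] = min over k of (A[2][0] + B[0][2] = 6 + 0 = 6, A[2][1] + B[1][2] = 2 + 8 = 10, A[2][2] + B[2][2] = 8 + 1 = 9) = 6 (attained at k = 0)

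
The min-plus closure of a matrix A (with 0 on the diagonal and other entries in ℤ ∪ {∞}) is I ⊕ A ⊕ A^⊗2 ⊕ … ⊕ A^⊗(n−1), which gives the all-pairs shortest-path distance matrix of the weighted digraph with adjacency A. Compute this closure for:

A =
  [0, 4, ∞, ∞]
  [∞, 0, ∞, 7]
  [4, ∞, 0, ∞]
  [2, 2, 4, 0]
Closure =
  [0, 4, 15, 11]
  [9, 0, 11, 7]
  [4, 8, 0, 15]
  [2, 2, 4, 0]

This is the Floyd-Warshall all-pairs shortest-path computation. For each intermediate vertex k = 0, 1, …, 3, update dist[i][j] ← min(dist[i][j], dist[i][k] + dist[k][j]). The final matrix gives, for each (i, j), the minimum total weight of any directed path from i to j (possibly empty when i = j).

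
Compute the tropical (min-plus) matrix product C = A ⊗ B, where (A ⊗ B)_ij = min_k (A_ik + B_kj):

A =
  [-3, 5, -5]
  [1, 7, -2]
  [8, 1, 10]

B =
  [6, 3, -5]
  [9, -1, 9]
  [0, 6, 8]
A ⊗ B =
  [-5, 0, -8]
  [-2, 4, -4]
  [10, 0, 3]

Apply the min-plus product entry-by-entry:
  C[0][0] = min over k of (A[0][0] + B[0][0] = -3 + 6 = 3, A[0][1] + B[1][0] = 5 + 9 = 14, A[0][2] + B[2][0] = -5 + 0 = -5) = -5 (attained at k = 2)
  C[0][1] = min over k of (A[0][0] + B[0][1] = -3 + 3 = 0, A[0][1] + B[1][1] = 5 + -1 = 4, A[0][2] + B[2][1] = -5 + 6 = 1) = 0 (attained at k = 0)
  C[0][2] = min over k of (A[0][0] + B[0][2] = -3 + -5 = -8, A[0][1] + B[1][2] = 5 + 9 = 14, A[0][2] + B[2][2] = -5 + 8 = 3) = -8 (attained at k = 0)
  C[1][0] = min over k of (A[1][0] + B[0][0] = 1 + 6 = 7, A[1][1] + B[1][0] = 7 + 9 = 16, A[1][2] + B[2][0] = -2 + 0 = -2) = -2 (attained at k = 2)
  C[1][1] = min over k of (A[1][0] + B[0][1] = 1 + 3 = 4, A[1][1] + B[1][1] = 7 + -1 = 6, A[1][2] + B[2][1] = -2 + 6 = 4) = 4 (attained at k = 0)
  C[1][2] = min over k of (A[1][0] + B[0][2] = 1 + -5 = -4, A[1][1] + B[1][2] = 7 + 9 = 16, A[1][2] + B[2][2] = -2 + 8 = 6) = -4 (attained at k = 0)
  C[2][0] = min over k of (A[2][0] + B[0][0] = 8 + 6 = 14, A[2][1] + B[1][0] = 1 + 9 = 10, A[2][2] + B[2][0] = 10 + 0 = 10) = 10 (attained at k = 1)
  C[2][1] = min over k of (A[2][0] + B[0][1] = 8 + 3 = 11, A[2][1] + B[1][1] = 1 + -1 = 0, A[2][2] + B[2][1] = 10 + 6 = 16) = 0 (attained at k = 1)
  C[2][2] = min over k of (A[2][0] + B[0][2] = 8 + -5 = 3, A[2][1] + B[1][2] = 1 + 9 = 10, A[2][2] + B[2][2] = 10 + 8 = 18) = 3 (attained at k = 0)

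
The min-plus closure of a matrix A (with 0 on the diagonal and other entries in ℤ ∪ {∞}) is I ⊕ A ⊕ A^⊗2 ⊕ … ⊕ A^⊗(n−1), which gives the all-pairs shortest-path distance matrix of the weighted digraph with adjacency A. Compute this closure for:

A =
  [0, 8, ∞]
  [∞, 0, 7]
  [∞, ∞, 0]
Closure =
  [0, 8, 15]
  [∞, 0, 7]
  [∞, ∞, 0]

This is the Floyd-Warshall all-pairs shortest-path computation. For each intermediate vertex k = 0, 1, …, 2, update dist[i][j] ← min(dist[i][j], dist[i][k] + dist[k][j]). The final matrix gives, for each (i, j), the minimum total weight of any directed path from i to j (possibly empty when i = j).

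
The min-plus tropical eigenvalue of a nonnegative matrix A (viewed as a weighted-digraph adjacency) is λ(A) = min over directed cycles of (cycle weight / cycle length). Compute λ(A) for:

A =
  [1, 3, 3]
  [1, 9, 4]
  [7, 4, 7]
λ(A) = 1

Enumerate directed cycles and compute their means (weight / length). Sample:
  cycle 0 → 0: weight = 1, length = 1, mean = 1/1 ≈ 1.000
  cycle 1 → 1: weight = 9, length = 1, mean = 9/1 ≈ 9.000
  cycle 2 → 2: weight = 7, length = 1, mean = 7/1 ≈ 7.000
  cycle 0 → 1 → 0: weight = 4, length = 2, mean = 4/2 ≈ 2.000
  cycle 0 → 2 → 0: weight = 10, length = 2, mean = 10/2 ≈ 5.000
  cycle 1 → 0 → 1: weight = 4, length = 2, mean = 4/2 ≈ 2.000
Minimum mean = 1.000, attained e.g. along the cycle 0 → 0 with weight 1 and length 1. So λ(A) = 1/1 = 1.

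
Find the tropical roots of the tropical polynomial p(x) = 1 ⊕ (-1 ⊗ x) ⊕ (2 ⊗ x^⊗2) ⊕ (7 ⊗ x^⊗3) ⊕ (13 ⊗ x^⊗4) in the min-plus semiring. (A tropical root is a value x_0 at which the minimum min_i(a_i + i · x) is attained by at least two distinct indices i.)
Roots: {-6, -5, -3, 2}

Each tropical root is a break point of the lower envelope of the lines y = a_i + i · x (there are 5 lines, with slopes 0, 1, ..., 4). Only the lines that attain the minimum somewhere contribute to roots; other lines are dominated. Here the surviving (envelope) indices are i = 4, i = 3, i = 2, i = 1, i = 0.
Intersections between consecutive envelope lines give the roots: for adjacent envelope indices i < j the intersection is x = (a_i − a_j) / (j − i). Reading off the sorted break points: {-6, -5, -3, 2}.
Verification: at each break x_0, at least two indices attain the minimum of min_i(a_i + i · x_0).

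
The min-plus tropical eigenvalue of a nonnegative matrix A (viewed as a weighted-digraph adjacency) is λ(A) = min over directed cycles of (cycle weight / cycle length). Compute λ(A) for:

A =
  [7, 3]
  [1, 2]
λ(A) = 2

Enumerate directed cycles and compute their means (weight / length). Sample:
  cycle 0 → 0: weight = 7, length = 1, mean = 7/1 ≈ 7.000
  cycle 1 → 1: weight = 2, length = 1, mean = 2/1 ≈ 2.000
  cycle 0 → 1 → 0: weight = 4, length = 2, mean = 4/2 ≈ 2.000
  cycle 1 → 0 → 1: weight = 4, length = 2, mean = 4/2 ≈ 2.000
Minimum mean = 2.000, attained e.g. along the cycle 1 → 1 with weight 2 and length 1. So λ(A) = 2/1 = 2.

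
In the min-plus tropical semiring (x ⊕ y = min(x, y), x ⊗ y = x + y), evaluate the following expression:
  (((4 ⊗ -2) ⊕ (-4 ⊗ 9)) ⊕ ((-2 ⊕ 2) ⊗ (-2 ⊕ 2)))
(((4 ⊗ -2) ⊕ (-4 ⊗ 9)) ⊕ ((-2 ⊕ 2) ⊗ (-2 ⊕ 2))) = -4

Expand innermost to outermost. Recall ⊕ takes the minimum of its arguments and ⊗ takes their sum. Working out the expression (((4 ⊗ -2) ⊕ (-4 ⊗ 9)) ⊕ ((-2 ⊕ 2) ⊗ (-2 ⊕ 2))) gives -4.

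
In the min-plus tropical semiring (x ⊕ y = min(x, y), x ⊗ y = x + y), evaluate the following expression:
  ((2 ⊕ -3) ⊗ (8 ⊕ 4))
((2 ⊕ -3) ⊗ (8 ⊕ 4)) = 1

Expand innermost to outermost. Recall ⊕ takes the minimum of its arguments and ⊗ takes their sum. Working out the expression ((2 ⊕ -3) ⊗ (8 ⊕ 4)) gives 1.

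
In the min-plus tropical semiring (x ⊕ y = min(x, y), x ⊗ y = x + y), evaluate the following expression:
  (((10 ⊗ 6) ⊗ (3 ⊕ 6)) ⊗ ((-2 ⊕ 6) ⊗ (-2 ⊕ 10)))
(((10 ⊗ 6) ⊗ (3 ⊕ 6)) ⊗ ((-2 ⊕ 6) ⊗ (-2 ⊕ 10))) = 15

Expand innermost to outermost. Recall ⊕ takes the minimum of its arguments and ⊗ takes their sum. Working out the expression (((10 ⊗ 6) ⊗ (3 ⊕ 6)) ⊗ ((-2 ⊕ 6) ⊗ (-2 ⊕ 10))) gives 15.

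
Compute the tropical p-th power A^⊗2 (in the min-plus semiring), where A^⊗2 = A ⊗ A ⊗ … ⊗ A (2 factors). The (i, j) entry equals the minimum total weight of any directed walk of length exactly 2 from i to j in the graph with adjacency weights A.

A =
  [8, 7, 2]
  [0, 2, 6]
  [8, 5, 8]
A^⊗2 =
  [7, 7, 10]
  [2, 4, 2]
  [5, 7, 10]

Each entry (A^⊗2)_ij equals the minimum over all length-2 walks i = v_0 → v_1 → … → v_2 = j of Σ_t A[v_t][v_{t+1}]. For example, for (i, j) = (0, 2) we minimise over 3 possible intermediate vertex sequences; the minimum is 10, attained along the walk 0 → 0 → 2.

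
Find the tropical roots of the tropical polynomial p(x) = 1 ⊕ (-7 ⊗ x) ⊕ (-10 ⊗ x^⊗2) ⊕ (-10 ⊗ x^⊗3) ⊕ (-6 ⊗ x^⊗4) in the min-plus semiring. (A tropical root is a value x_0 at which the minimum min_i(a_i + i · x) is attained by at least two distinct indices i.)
Roots: {-4, 0, 3, 8}

Each tropical root is a break point of the lower envelope of the lines y = a_i + i · x (there are 5 lines, with slopes 0, 1, ..., 4). Only the lines that attain the minimum somewhere contribute to roots; other lines are dominated. Here the surviving (envelope) indices are i = 4, i = 3, i = 2, i = 1, i = 0.
Intersections between consecutive envelope lines give the roots: for adjacent envelope indices i < j the intersection is x = (a_i − a_j) / (j − i). Reading off the sorted break points: {-4, 0, 3, 8}.
Verification: at each break x_0, at least two indices attain the minimum of min_i(a_i + i · x_0).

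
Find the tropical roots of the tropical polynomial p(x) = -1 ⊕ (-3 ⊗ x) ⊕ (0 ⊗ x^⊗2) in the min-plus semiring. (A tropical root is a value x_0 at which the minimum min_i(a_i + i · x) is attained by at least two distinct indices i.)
Roots: {-3, 2}

Each tropical root is a break point of the lower envelope of the lines y = a_i + i · x (there are 3 lines, with slopes 0, 1, ..., 2). Only the lines that attain the minimum somewhere contribute to roots; other lines are dominated. Here the surviving (envelope) indices are i = 2, i = 1, i = 0.
Intersections between consecutive envelope lines give the roots: for adjacent envelope indices i < j the intersection is x = (a_i − a_j) / (j − i). Reading off the sorted break points: {-3, 2}.
Verification: at each break x_0, at least two indices attain the minimum of min_i(a_i + i · x_0).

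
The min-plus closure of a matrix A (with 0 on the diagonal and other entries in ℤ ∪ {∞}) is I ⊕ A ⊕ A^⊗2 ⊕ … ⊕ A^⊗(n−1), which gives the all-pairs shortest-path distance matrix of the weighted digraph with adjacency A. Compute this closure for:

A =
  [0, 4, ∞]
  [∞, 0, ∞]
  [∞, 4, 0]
Closure =
  [0, 4, ∞]
  [∞, 0, ∞]
  [∞, 4, 0]

This is the Floyd-Warshall all-pairs shortest-path computation. For each intermediate vertex k = 0, 1, …, 2, update dist[i][j] ← min(dist[i][j], dist[i][k] + dist[k][j]). The final matrix gives, for each (i, j), the minimum total weight of any directed path from i to j (possibly empty when i = j).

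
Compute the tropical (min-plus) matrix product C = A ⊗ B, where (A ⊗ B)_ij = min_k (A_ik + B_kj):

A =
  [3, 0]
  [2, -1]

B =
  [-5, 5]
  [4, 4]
A ⊗ B =
  [-2, 4]
  [-3, 3]

Apply the min-plus product entry-by-entry:
  C[0][0] = min over k of (A[0][0] + B[0][0] = 3 + -5 = -2, A[0][1] + B[1][0] = 0 + 4 = 4) = -2 (attained at k = 0)
  C[0][1] = min over k of (A[0][0] + B[0][1] = 3 + 5 = 8, A[0][1] + B[1][1] = 0 + 4 = 4) = 4 (attained at k = 1)
  C[1][0] = min over k of (A[1][0] + B[0][0] = 2 + -5 = -3, A[1][1] + B[1][0] = -1 + 4 = 3) = -3 (attained at k = 0)
  C[1][1] = min over k of (A[1][0] + B[0][1] = 2 + 5 = 7, A[1][1] + B[1][1] = -1 + 4 = 3) = 3 (attained at k = 1)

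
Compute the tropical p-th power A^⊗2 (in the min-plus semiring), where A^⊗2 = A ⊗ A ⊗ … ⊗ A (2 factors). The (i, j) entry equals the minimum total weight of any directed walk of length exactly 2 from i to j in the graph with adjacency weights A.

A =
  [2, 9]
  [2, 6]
A^⊗2 =
  [4, 11]
  [4, 11]

Each entry (A^⊗2)_ij equals the minimum over all length-2 walks i = v_0 → v_1 → … → v_2 = j of Σ_t A[v_t][v_{t+1}]. For example, for (i, j) = (0, 1) we minimise over 2 possible intermediate vertex sequences; the minimum is 11, attained along the walk 0 → 0 → 1.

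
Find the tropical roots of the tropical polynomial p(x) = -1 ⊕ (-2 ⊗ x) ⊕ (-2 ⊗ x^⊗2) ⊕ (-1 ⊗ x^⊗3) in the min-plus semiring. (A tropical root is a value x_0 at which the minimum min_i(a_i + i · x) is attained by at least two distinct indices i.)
Roots: {-1, 0, 1}

Each tropical root is a break point of the lower envelope of the lines y = a_i + i · x (there are 4 lines, with slopes 0, 1, ..., 3). Only the lines that attain the minimum somewhere contribute to roots; other lines are dominated. Here the surviving (envelope) indices are i = 3, i = 2, i = 1, i = 0.
Intersections between consecutive envelope lines give the roots: for adjacent envelope indices i < j the intersection is x = (a_i − a_j) / (j − i). Reading off the sorted break points: {-1, 0, 1}.
Verification: at each break x_0, at least two indices attain the minimum of min_i(a_i + i · x_0).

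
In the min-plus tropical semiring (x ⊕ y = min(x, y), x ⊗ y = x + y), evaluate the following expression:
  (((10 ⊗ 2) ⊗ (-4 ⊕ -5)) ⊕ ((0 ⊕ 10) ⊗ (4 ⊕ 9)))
(((10 ⊗ 2) ⊗ (-4 ⊕ -5)) ⊕ ((0 ⊕ 10) ⊗ (4 ⊕ 9))) = 4

Expand innermost to outermost. Recall ⊕ takes the minimum of its arguments and ⊗ takes their sum. Working out the expression (((10 ⊗ 2) ⊗ (-4 ⊕ -5)) ⊕ ((0 ⊕ 10) ⊗ (4 ⊕ 9))) gives 4.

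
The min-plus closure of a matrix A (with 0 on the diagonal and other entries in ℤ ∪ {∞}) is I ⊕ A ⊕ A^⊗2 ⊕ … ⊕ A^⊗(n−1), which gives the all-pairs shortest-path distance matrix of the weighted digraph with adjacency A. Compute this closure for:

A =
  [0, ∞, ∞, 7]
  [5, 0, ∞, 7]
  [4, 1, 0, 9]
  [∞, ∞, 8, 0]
Closure =
  [0, 16, 15, 7]
  [5, 0, 15, 7]
  [4, 1, 0, 8]
  [12, 9, 8, 0]

This is the Floyd-Warshall all-pairs shortest-path computation. For each intermediate vertex k = 0, 1, …, 3, update dist[i][j] ← min(dist[i][j], dist[i][k] + dist[k][j]). The final matrix gives, for each (i, j), the minimum total weight of any directed path from i to j (possibly empty when i = j).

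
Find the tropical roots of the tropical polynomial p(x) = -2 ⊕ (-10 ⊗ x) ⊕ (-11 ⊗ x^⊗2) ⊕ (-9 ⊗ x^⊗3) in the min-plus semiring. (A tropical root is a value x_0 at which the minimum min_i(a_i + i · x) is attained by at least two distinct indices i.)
Roots: {-2, 1, 8}

Each tropical root is a break point of the lower envelope of the lines y = a_i + i · x (there are 4 lines, with slopes 0, 1, ..., 3). Only the lines that attain the minimum somewhere contribute to roots; other lines are dominated. Here the surviving (envelope) indices are i = 3, i = 2, i = 1, i = 0.
Intersections between consecutive envelope lines give the roots: for adjacent envelope indices i < j the intersection is x = (a_i − a_j) / (j − i). Reading off the sorted break points: {-2, 1, 8}.
Verification: at each break x_0, at least two indices attain the minimum of min_i(a_i + i · x_0).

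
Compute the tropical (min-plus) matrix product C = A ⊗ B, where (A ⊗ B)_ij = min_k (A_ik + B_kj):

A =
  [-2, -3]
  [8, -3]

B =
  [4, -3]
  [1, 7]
A ⊗ B =
  [-2, -5]
  [-2, 4]

Apply the min-plus product entry-by-entry:
  C[0][0] = min over k of (A[0][0] + B[0][0] = -2 + 4 = 2, A[0][1] + B[1][0] = -3 + 1 = -2) = -2 (attained at k = 1)
  C[0][1] = min over k of (A[0][0] + B[0][1] = -2 + -3 = -5, A[0][1] + B[1][1] = -3 + 7 = 4) = -5 (attained at k = 0)
  C[1][0] = min over k of (A[1][0] + B[0][0] = 8 + 4 = 12, A[1][1] + B[1][0] = -3 + 1 = -2) = -2 (attained at k = 1)
  C[1][1] = min over k of (A[1][0] + B[0][1] = 8 + -3 = 5, A[1][1] + B[1][1] = -3 + 7 = 4) = 4 (attained at k = 1)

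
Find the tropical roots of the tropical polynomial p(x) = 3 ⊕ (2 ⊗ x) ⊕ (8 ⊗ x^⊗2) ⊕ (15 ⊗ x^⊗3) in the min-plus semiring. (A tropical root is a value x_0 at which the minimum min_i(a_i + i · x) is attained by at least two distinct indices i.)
Roots: {-7, -6, 1}

Each tropical root is a break point of the lower envelope of the lines y = a_i + i · x (there are 4 lines, with slopes 0, 1, ..., 3). Only the lines that attain the minimum somewhere contribute to roots; other lines are dominated. Here the surviving (envelope) indices are i = 3, i = 2, i = 1, i = 0.
Intersections between consecutive envelope lines give the roots: for adjacent envelope indices i < j the intersection is x = (a_i − a_j) / (j − i). Reading off the sorted break points: {-7, -6, 1}.
Verification: at each break x_0, at least two indices attain the minimum of min_i(a_i + i · x_0).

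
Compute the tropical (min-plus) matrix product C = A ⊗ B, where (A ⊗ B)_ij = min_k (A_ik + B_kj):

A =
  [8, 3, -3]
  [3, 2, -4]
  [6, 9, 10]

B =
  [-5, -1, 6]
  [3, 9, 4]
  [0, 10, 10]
A ⊗ B =
  [-3, 7, 7]
  [-4, 2, 6]
  [1, 5, 12]

Apply the min-plus product entry-by-entry:
  C[0][0] = min over k of (A[0][0] + B[0][0] = 8 + -5 = 3, A[0][1] + B[1][0] = 3 + 3 = 6, A[0][2] + B[2][0] = -3 + 0 = -3) = -3 (attained at k = 2)
  C[0][1] = min over k of (A[0][0] + B[0][1] = 8 + -1 = 7, A[0][1] + B[1][1] = 3 + 9 = 12, A[0][2] + B[2][1] = -3 + 10 = 7) = 7 (attained at k = 0)
  C[0][2] = min over k of (A[0][0] + B[0][2] = 8 + 6 = 14, A[0][1] + B[1][2] = 3 + 4 = 7, A[0][2] + B[2][2] = -3 + 10 = 7) = 7 (attained at k = 1)
  C[1][0] = min over k of (A[1][0] + B[0][0] = 3 + -5 = -2, A[1][1] + B[1][0] = 2 + 3 = 5, A[1][2] + B[2][0] = -4 + 0 = -4) = -4 (attained at k = 2)
  C[1][1] = min over k of (A[1][0] + B[0][1] = 3 + -1 = 2, A[1][1] + B[1][1] = 2 + 9 = 11, A[1][2] + B[2][1] = -4 + 10 = 6) = 2 (attained at k = 0)
  C[1][2] = min over k of (A[1][0] + B[0][2] = 3 + 6 = 9, A[1][1] + B[1][2] = 2 + 4 = 6, A[1][2] + B[2][2] = -4 + 10 = 6) = 6 (attained at k = 1)
  C[2][0] = min over k of (A[2][0] + B[0][0] = 6 + -5 = 1, A[2][1] + B[1][0] = 9 + 3 = 12, A[2][2] + B[2][0] = 10 + 0 = 10) = 1 (attained at k = 0)
  C[2][1] = min over k of (A[2][0] + B[0][1] = 6 + -1 = 5, A[2][1] + B[1][1] = 9 + 9 = 18, A[2][2] + B[2][1] = 10 + 10 = 20) = 5 (attained at k = 0)
  C[2][2] = min over k of (A[2][0] + B[0][2] = 6 + 6 = 12, A[2][1] + B[1][2] = 9 + 4 = 13, A[2][2] + B[2][2] = 10 + 10 = 20) = 12 (attained at k = 0)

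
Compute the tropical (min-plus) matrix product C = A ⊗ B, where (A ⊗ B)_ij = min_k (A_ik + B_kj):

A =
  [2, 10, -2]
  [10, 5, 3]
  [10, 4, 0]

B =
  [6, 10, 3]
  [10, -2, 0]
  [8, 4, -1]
A ⊗ B =
  [6, 2, -3]
  [11, 3, 2]
  [8, 2, -1]

Apply the min-plus product entry-by-entry:
  C[0][0] = min over k of (A[0][0] + B[0][0] = 2 + 6 = 8, A[0][1] + B[1][0] = 10 + 10 = 20, A[0][2] + B[2][0] = -2 + 8 = 6) = 6 (attained at k = 2)
  C[0][1] = min over k of (A[0][0] + B[0][1] = 2 + 10 = 12, A[0][1] + B[1][1] = 10 + -2 = 8, A[0][2] + B[2][1] = -2 + 4 = 2) = 2 (attained at k = 2)
  C[0][2] = min over k of (A[0][0] + B[0][2] = 2 + 3 = 5, A[0][1] + B[1][2] = 10 + 0 = 10, A[0][2] + B[2][2] = -2 + -1 = -3) = -3 (attained at k = 2)
  C[1][0] = min over k of (A[1][0] + B[0][0] = 10 + 6 = 16, A[1][1] + B[1][0] = 5 + 10 = 15, A[1][2] + B[2][0] = 3 + 8 = 11) = 11 (attained at k = 2)
  C[1][1] = min over k of (A[1][0] + B[0][1] = 10 + 10 = 20, A[1][1] + B[1][1] = 5 + -2 = 3, A[1][2] + B[2][1] = 3 + 4 = 7) = 3 (attained at k = 1)
  C[1][2] = min over k of (A[1][0] + B[0][2] = 10 + 3 = 13, A[1][1] + B[1][2] = 5 + 0 = 5, A[1][2] + B[2][2] = 3 + -1 = 2) = 2 (attained at k = 2)
  C[2][0] = min over k of (A[2][0] + B[0][0] = 10 + 6 = 16, A[2][1] + B[1][0] = 4 + 10 = 14, A[2][2] + B[2][0] = 0 + 8 = 8) = 8 (attained at k = 2)
  C[2][1] = min over k of (A[2][0] + B[0][1] = 10 + 10 = 20, A[2][1] + B[1][1] = 4 + -2 = 2, A[2][2] + B[2][1] = 0 + 4 = 4) = 2 (attained at k = 1)
  C[2][2] = min over k of (A[2][0] + B[0][2] = 10 + 3 = 13, A[2][1] + B[1][2] = 4 + 0 = 4, A[2][2] + B[2][2] = 0 + -1 = -1) = -1 (attained at k = 2)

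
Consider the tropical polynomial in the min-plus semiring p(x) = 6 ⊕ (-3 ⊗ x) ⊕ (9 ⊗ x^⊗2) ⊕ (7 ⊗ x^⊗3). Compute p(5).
p(5) = 2

A tropical monomial a ⊗ x^⊗i evaluates to a + i · x. Evaluating each term at x = 5:
  Term 0 contributes 6 + 0 · 5 = 6
  Term 1 contributes -3 + 1 · 5 = 2
  Term 2 contributes 9 + 2 · 5 = 19
  Term 3 contributes 7 + 3 · 5 = 22
p(5) = ⊕ of these = min[6, 2, 19, 22] = 2.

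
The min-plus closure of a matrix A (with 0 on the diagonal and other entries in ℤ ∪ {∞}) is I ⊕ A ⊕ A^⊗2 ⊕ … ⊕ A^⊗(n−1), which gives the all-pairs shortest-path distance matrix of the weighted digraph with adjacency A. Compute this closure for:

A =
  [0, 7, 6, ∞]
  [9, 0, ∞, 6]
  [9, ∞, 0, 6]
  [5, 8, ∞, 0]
Closure =
  [0, 7, 6, 12]
  [9, 0, 15, 6]
  [9, 14, 0, 6]
  [5, 8, 11, 0]

This is the Floyd-Warshall all-pairs shortest-path computation. For each intermediate vertex k = 0, 1, …, 3, update dist[i][j] ← min(dist[i][j], dist[i][k] + dist[k][j]). The final matrix gives, for each (i, j), the minimum total weight of any directed path from i to j (possibly empty when i = j).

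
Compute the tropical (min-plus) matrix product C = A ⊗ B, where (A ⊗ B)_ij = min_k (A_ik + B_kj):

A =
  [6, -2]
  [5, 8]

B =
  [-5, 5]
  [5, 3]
A ⊗ B =
  [1, 1]
  [0, 10]

Apply the min-plus product entry-by-entry:
  C[0][0] = min over k of (A[0][0] + B[0][0] = 6 + -5 = 1, A[0][1] + B[1][0] = -2 + 5 = 3) = 1 (attained at k = 0)
  C[0][1] = min over k of (A[0][0] + B[0][1] = 6 + 5 = 11, A[0][1] + B[1][1] = -2 + 3 = 1) = 1 (attained at k = 1)
  C[1][0] = min over k of (A[1][0] + B[0][0] = 5 + -5 = 0, A[1][1] + B[1][0] = 8 + 5 = 13) = 0 (attained at k = 0)
  C[1][1] = min over k of (A[1][0] + B[0][1] = 5 + 5 = 10, A[1][1] + B[1][1] = 8 + 3 = 11) = 10 (attained at k = 0)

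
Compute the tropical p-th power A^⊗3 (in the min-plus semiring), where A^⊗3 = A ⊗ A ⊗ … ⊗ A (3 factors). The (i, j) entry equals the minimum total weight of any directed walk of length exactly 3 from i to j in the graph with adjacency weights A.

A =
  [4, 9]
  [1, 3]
A^⊗3 =
  [12, 15]
  [7, 9]

Each entry (A^⊗3)_ij equals the minimum over all length-3 walks i = v_0 → v_1 → … → v_3 = j of Σ_t A[v_t][v_{t+1}]. For example, for (i, j) = (0, 1) we minimise over 4 possible intermediate vertex sequences; the minimum is 15, attained along the walk 0 → 1 → 1 → 1.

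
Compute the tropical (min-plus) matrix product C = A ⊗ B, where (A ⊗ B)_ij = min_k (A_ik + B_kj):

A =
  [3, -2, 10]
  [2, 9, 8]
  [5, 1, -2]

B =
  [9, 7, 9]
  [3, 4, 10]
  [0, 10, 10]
A ⊗ B =
  [1, 2, 8]
  [8, 9, 11]
  [-2, 5, 8]

Apply the min-plus product entry-by-entry:
  C[0][0] = min over k of (A[0][0] + B[0][0] = 3 + 9 = 12, A[0][1] + B[1][0] = -2 + 3 = 1, A[0][2] + B[2][0] = 10 + 0 = 10) = 1 (attained at k = 1)
  C[0][1] = min over k of (A[0][0] + B[0][1] = 3 + 7 = 10, A[0][1] + B[1][1] = -2 + 4 = 2, A[0][2] + B[2][1] = 10 + 10 = 20) = 2 (attained at k = 1)
  C[0][2] = min over k of (A[0][0] + B[0][2] = 3 + 9 = 12, A[0][1] + B[1][2] = -2 + 10 = 8, A[0][2] + B[2][2] = 10 + 10 = 20) = 8 (attained at k = 1)
  C[1][0] = min over k of (A[1][0] + B[0][0] = 2 + 9 = 11, A[1][1] + B[1][0] = 9 + 3 = 12, A[1][2] + B[2][0] = 8 + 0 = 8) = 8 (attained at k = 2)
  C[1][1] = min over k of (A[1][0] + B[0][1] = 2 + 7 = 9, A[1][1] + B[1][1] = 9 + 4 = 13, A[1][2] + B[2][1] = 8 + 10 = 18) = 9 (attained at k = 0)
  C[1][2] = min over k of (A[1][0] + B[0][2] = 2 + 9 = 11, A[1][1] + B[1][2] = 9 + 10 = 19, A[1][2] + B[2][2] = 8 + 10 = 18) = 11 (attained at k = 0)
  C[2][0] = min over k of (A[2][0] + B[0][0] = 5 + 9 = 14, A[2][1] + B[1][0] = 1 + 3 = 4, A[2][2] + B[2][0] = -2 + 0 = -2) = -2 (attained at k = 2)
  C[2][1] = min over k of (A[2][0] + B[0][1] = 5 + 7 = 12, A[2][1] + B[1][1] = 1 + 4 = 5, A[2][2] + B[2][1] = -2 + 10 = 8) = 5 (attained at k = 1)
  C[2][2] = min over k of (A[2][0] + B[0][2] = 5 + 9 = 14, A[2][1] + B[1][2] = 1 + 10 = 11, A[2][2] + B[2][2] = -2 + 10 = 8) = 8 (attained at k = 2)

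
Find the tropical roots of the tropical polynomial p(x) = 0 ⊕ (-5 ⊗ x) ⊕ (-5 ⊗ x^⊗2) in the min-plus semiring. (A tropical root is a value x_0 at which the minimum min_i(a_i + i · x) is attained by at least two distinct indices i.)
Roots: {0, 5}

Each tropical root is a break point of the lower envelope of the lines y = a_i + i · x (there are 3 lines, with slopes 0, 1, ..., 2). Only the lines that attain the minimum somewhere contribute to roots; other lines are dominated. Here the surviving (envelope) indices are i = 2, i = 1, i = 0.
Intersections between consecutive envelope lines give the roots: for adjacent envelope indices i < j the intersection is x = (a_i − a_j) / (j − i). Reading off the sorted break points: {0, 5}.
Verification: at each break x_0, at least two indices attain the minimum of min_i(a_i + i · x_0).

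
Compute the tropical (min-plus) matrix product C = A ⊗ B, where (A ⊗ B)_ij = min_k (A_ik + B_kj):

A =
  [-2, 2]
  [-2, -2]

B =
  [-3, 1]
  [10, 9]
A ⊗ B =
  [-5, -1]
  [-5, -1]

Apply the min-plus product entry-by-entry:
  C[0][0] = min over k of (A[0][0] + B[0][0] = -2 + -3 = -5, A[0][1] + B[1][0] = 2 + 10 = 12) = -5 (attained at k = 0)
  C[0][1] = min over k of (A[0][0] + B[0][1] = -2 + 1 = -1, A[0][1] + B[1][1] = 2 + 9 = 11) = -1 (attained at k = 0)
  C[1][0] = min over k of (A[1][0] + B[0][0] = -2 + -3 = -5, A[1][1] + B[1][0] = -2 + 10 = 8) = -5 (attained at k = 0)
  C[1][1] = min over k of (A[1][0] + B[0][1] = -2 + 1 = -1, A[1][1] + B[1][1] = -2 + 9 = 7) = -1 (attained at k = 0)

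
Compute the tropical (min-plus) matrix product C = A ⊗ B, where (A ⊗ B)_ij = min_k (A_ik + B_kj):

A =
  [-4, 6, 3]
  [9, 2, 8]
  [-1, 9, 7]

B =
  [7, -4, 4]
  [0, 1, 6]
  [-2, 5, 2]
A ⊗ B =
  [1, -8, 0]
  [2, 3, 8]
  [5, -5, 3]

Apply the min-plus product entry-by-entry:
  C[0][0] = min over k of (A[0][0] + B[0][0] = -4 + 7 = 3, A[0][1] + B[1][0] = 6 + 0 = 6, A[0][2] + B[2][0] = 3 + -2 = 1) = 1 (attained at k = 2)
  C[0][1] = min over k of (A[0][0] + B[0][1] = -4 + -4 = -8, A[0][1] + B[1][1] = 6 + 1 = 7, A[0][2] + B[2][1] = 3 + 5 = 8) = -8 (attained at k = 0)
  C[0][2] = min over k of (A[0][0] + B[0][2] = -4 + 4 = 0, A[0][1] + B[1][2] = 6 + 6 = 12, A[0][2] + B[2][2] = 3 + 2 = 5) = 0 (attained at k = 0)
  C[1][0] = min over k of (A[1][0] + B[0][0] = 9 + 7 = 16, A[1][1] + B[1][0] = 2 + 0 = 2, A[1][2] + B[2][0] = 8 + -2 = 6) = 2 (attained at k = 1)
  C[1][1] = min over k of (A[1][0] + B[0][1] = 9 + -4 = 5, A[1][1] + B[1][1] = 2 + 1 = 3, A[1][2] + B[2][1] = 8 + 5 = 13) = 3 (attained at k = 1)
  C[1][2] = min over k of (A[1][0] + B[0][2] = 9 + 4 = 13, A[1][1] + B[1][2] = 2 + 6 = 8, A[1][2] + B[2][2] = 8 + 2 = 10) = 8 (attained at k = 1)
  C[2][0] = min over k of (A[2][0] + B[0][0] = -1 + 7 = 6, A[2][1] + B[1][0] = 9 + 0 = 9, A[2][2] + B[2][0] = 7 + -2 = 5) = 5 (attained at k = 2)
  C[2][1] = min over k of (A[2][0] + B[0][1] = -1 + -4 = -5, A[2][1] + B[1][1] = 9 + 1 = 10, A[2][2] + B[2][1] = 7 + 5 = 12) = -5 (attained at k = 0)
  C[2][2] = min over k of (A[2][0] + B[0][2] = -1 + 4 = 3, A[2][1] + B[1][2] = 9 + 6 = 15, A[2][2] + B[2][2] = 7 + 2 = 9) = 3 (attained at k = 0)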